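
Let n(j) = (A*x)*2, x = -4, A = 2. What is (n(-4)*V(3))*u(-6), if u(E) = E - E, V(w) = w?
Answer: 0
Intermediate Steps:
n(j) = -16 (n(j) = (2*(-4))*2 = -8*2 = -16)
u(E) = 0
(n(-4)*V(3))*u(-6) = -16*3*0 = -48*0 = 0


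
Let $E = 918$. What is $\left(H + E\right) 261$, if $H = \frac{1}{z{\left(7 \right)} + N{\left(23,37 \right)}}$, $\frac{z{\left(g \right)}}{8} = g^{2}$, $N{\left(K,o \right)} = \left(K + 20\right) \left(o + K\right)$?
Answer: $\frac{712085517}{2972} \approx 2.396 \cdot 10^{5}$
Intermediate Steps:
$N{\left(K,o \right)} = \left(20 + K\right) \left(K + o\right)$
$z{\left(g \right)} = 8 g^{2}$
$H = \frac{1}{2972}$ ($H = \frac{1}{8 \cdot 7^{2} + \left(23^{2} + 20 \cdot 23 + 20 \cdot 37 + 23 \cdot 37\right)} = \frac{1}{8 \cdot 49 + \left(529 + 460 + 740 + 851\right)} = \frac{1}{392 + 2580} = \frac{1}{2972} \approx 0.00033647$)
$\left(H + E\right) 261 = \left(\frac{1}{2972} + 918\right) 261 = \frac{2728297}{2972} \cdot 261 = \frac{712085517}{2972}$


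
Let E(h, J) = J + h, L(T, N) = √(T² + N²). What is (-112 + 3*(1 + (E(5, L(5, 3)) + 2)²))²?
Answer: 79576 + 11760*√34 ≈ 1.4815e+5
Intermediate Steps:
L(T, N) = √(N² + T²)
(-112 + 3*(1 + (E(5, L(5, 3)) + 2)²))² = (-112 + 3*(1 + ((√(3² + 5²) + 5) + 2)²))² = (-112 + 3*(1 + ((√(9 + 25) + 5) + 2)²))² = (-112 + 3*(1 + ((√34 + 5) + 2)²))² = (-112 + 3*(1 + ((5 + √34) + 2)²))² = (-112 + 3*(1 + (7 + √34)²))² = (-112 + (3 + 3*(7 + √34)²))² = (-109 + 3*(7 + √34)²)²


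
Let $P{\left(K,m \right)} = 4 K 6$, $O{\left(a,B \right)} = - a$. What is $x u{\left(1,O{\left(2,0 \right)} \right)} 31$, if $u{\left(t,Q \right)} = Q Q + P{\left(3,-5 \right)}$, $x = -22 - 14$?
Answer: $-84816$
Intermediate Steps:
$P{\left(K,m \right)} = 24 K$
$x = -36$ ($x = -22 - 14 = -36$)
$u{\left(t,Q \right)} = 72 + Q^{2}$ ($u{\left(t,Q \right)} = Q Q + 24 \cdot 3 = Q^{2} + 72 = 72 + Q^{2}$)
$x u{\left(1,O{\left(2,0 \right)} \right)} 31 = - 36 \left(72 + \left(\left(-1\right) 2\right)^{2}\right) 31 = - 36 \left(72 + \left(-2\right)^{2}\right) 31 = - 36 \left(72 + 4\right) 31 = \left(-36\right) 76 \cdot 31 = \left(-2736\right) 31 = -84816$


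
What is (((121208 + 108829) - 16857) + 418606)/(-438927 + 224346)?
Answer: -631786/214581 ≈ -2.9443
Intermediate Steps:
(((121208 + 108829) - 16857) + 418606)/(-438927 + 224346) = ((230037 - 16857) + 418606)/(-214581) = (213180 + 418606)*(-1/214581) = 631786*(-1/214581) = -631786/214581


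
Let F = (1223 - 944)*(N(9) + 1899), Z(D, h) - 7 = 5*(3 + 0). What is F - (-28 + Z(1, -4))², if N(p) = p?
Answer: 532296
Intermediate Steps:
Z(D, h) = 22 (Z(D, h) = 7 + 5*(3 + 0) = 7 + 5*3 = 7 + 15 = 22)
F = 532332 (F = (1223 - 944)*(9 + 1899) = 279*1908 = 532332)
F - (-28 + Z(1, -4))² = 532332 - (-28 + 22)² = 532332 - 1*(-6)² = 532332 - 1*36 = 532332 - 36 = 532296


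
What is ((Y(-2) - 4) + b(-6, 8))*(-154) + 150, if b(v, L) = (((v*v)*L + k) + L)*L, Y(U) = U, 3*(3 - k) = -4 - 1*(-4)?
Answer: -367294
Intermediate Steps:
k = 3 (k = 3 - (-4 - 1*(-4))/3 = 3 - (-4 + 4)/3 = 3 - ⅓*0 = 3 + 0 = 3)
b(v, L) = L*(3 + L + L*v²) (b(v, L) = (((v*v)*L + 3) + L)*L = ((v²*L + 3) + L)*L = ((L*v² + 3) + L)*L = ((3 + L*v²) + L)*L = (3 + L + L*v²)*L = L*(3 + L + L*v²))
((Y(-2) - 4) + b(-6, 8))*(-154) + 150 = ((-2 - 4) + 8*(3 + 8 + 8*(-6)²))*(-154) + 150 = (-6 + 8*(3 + 8 + 8*36))*(-154) + 150 = (-6 + 8*(3 + 8 + 288))*(-154) + 150 = (-6 + 8*299)*(-154) + 150 = (-6 + 2392)*(-154) + 150 = 2386*(-154) + 150 = -367444 + 150 = -367294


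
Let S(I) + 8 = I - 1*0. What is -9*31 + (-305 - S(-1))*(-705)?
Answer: 208401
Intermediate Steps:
S(I) = -8 + I (S(I) = -8 + (I - 1*0) = -8 + (I + 0) = -8 + I)
-9*31 + (-305 - S(-1))*(-705) = -9*31 + (-305 - (-8 - 1))*(-705) = -279 + (-305 - 1*(-9))*(-705) = -279 + (-305 + 9)*(-705) = -279 - 296*(-705) = -279 + 208680 = 208401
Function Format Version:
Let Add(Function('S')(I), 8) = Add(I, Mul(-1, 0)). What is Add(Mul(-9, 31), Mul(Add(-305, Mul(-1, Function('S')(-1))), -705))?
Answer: 208401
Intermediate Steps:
Function('S')(I) = Add(-8, I) (Function('S')(I) = Add(-8, Add(I, Mul(-1, 0))) = Add(-8, Add(I, 0)) = Add(-8, I))
Add(Mul(-9, 31), Mul(Add(-305, Mul(-1, Function('S')(-1))), -705)) = Add(Mul(-9, 31), Mul(Add(-305, Mul(-1, Add(-8, -1))), -705)) = Add(-279, Mul(Add(-305, Mul(-1, -9)), -705)) = Add(-279, Mul(Add(-305, 9), -705)) = Add(-279, Mul(-296, -705)) = Add(-279, 208680) = 208401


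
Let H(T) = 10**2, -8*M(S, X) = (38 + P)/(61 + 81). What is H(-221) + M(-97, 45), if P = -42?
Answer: 28401/284 ≈ 100.00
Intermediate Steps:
M(S, X) = 1/284 (M(S, X) = -(38 - 42)/(8*(61 + 81)) = -(-1)/(2*142) = -1/8*(-2/71) = 1/284)
H(T) = 100
H(-221) + M(-97, 45) = 100 + 1/284 = 28401/284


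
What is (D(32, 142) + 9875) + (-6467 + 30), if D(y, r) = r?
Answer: 3580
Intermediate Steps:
(D(32, 142) + 9875) + (-6467 + 30) = (142 + 9875) + (-6467 + 30) = 10017 - 6437 = 3580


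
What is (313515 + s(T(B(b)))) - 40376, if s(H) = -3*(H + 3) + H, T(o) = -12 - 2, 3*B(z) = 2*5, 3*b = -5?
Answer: 273158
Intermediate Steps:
b = -5/3 (b = (⅓)*(-5) = -5/3 ≈ -1.6667)
B(z) = 10/3 (B(z) = (2*5)/3 = (⅓)*10 = 10/3)
T(o) = -14
s(H) = -9 - 2*H (s(H) = -3*(3 + H) + H = (-9 - 3*H) + H = -9 - 2*H)
(313515 + s(T(B(b)))) - 40376 = (313515 + (-9 - 2*(-14))) - 40376 = (313515 + (-9 + 28)) - 40376 = (313515 + 19) - 40376 = 313534 - 40376 = 273158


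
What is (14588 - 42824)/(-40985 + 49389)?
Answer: -7059/2101 ≈ -3.3598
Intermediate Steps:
(14588 - 42824)/(-40985 + 49389) = -28236/8404 = -28236*1/8404 = -7059/2101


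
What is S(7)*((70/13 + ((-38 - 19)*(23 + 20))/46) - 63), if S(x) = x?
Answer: -464219/598 ≈ -776.29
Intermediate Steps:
S(7)*((70/13 + ((-38 - 19)*(23 + 20))/46) - 63) = 7*((70/13 + ((-38 - 19)*(23 + 20))/46) - 63) = 7*((70*(1/13) - 57*43*(1/46)) - 63) = 7*((70/13 - 2451*1/46) - 63) = 7*((70/13 - 2451/46) - 63) = 7*(-28643/598 - 63) = 7*(-66317/598) = -464219/598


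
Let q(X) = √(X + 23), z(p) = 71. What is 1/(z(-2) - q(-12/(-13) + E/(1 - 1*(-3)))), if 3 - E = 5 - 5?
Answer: 3692/260849 + 2*√16679/260849 ≈ 0.015144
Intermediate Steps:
E = 3 (E = 3 - (5 - 5) = 3 - 1*0 = 3 + 0 = 3)
q(X) = √(23 + X)
1/(z(-2) - q(-12/(-13) + E/(1 - 1*(-3)))) = 1/(71 - √(23 + (-12/(-13) + 3/(1 - 1*(-3))))) = 1/(71 - √(23 + (-12*(-1/13) + 3/(1 + 3)))) = 1/(71 - √(23 + (12/13 + 3/4))) = 1/(71 - √(23 + (12/13 + 3*(¼)))) = 1/(71 - √(23 + (12/13 + ¾))) = 1/(71 - √(23 + 87/52)) = 1/(71 - √(1283/52)) = 1/(71 - √16679/26)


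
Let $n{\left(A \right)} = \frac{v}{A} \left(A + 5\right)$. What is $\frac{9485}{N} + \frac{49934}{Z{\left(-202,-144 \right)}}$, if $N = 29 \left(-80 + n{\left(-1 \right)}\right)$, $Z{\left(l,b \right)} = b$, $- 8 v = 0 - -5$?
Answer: $- \frac{22718501}{64728} \approx -350.98$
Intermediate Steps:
$v = - \frac{5}{8}$ ($v = - \frac{0 - -5}{8} = - \frac{0 + 5}{8} = \left(- \frac{1}{8}\right) 5 = - \frac{5}{8} \approx -0.625$)
$n{\left(A \right)} = - \frac{5 \left(5 + A\right)}{8 A}$ ($n{\left(A \right)} = - \frac{5}{8 A} \left(A + 5\right) = - \frac{5}{8 A} \left(5 + A\right) = - \frac{5 \left(5 + A\right)}{8 A}$)
$N = - \frac{4495}{2}$ ($N = 29 \left(-80 + \frac{5 \left(-5 - -1\right)}{8 \left(-1\right)}\right) = 29 \left(-80 + \frac{5}{8} \left(-1\right) \left(-5 + 1\right)\right) = 29 \left(-80 + \frac{5}{8} \left(-1\right) \left(-4\right)\right) = 29 \left(-80 + \frac{5}{2}\right) = 29 \left(- \frac{155}{2}\right) = - \frac{4495}{2} \approx -2247.5$)
$\frac{9485}{N} + \frac{49934}{Z{\left(-202,-144 \right)}} = \frac{9485}{- \frac{4495}{2}} + \frac{49934}{-144} = 9485 \left(- \frac{2}{4495}\right) + 49934 \left(- \frac{1}{144}\right) = - \frac{3794}{899} - \frac{24967}{72} = - \frac{22718501}{64728}$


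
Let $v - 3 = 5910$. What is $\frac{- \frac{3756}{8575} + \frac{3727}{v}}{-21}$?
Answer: $- \frac{9749797}{1064783475} \approx -0.0091566$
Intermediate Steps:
$v = 5913$ ($v = 3 + 5910 = 5913$)
$\frac{- \frac{3756}{8575} + \frac{3727}{v}}{-21} = \frac{- \frac{3756}{8575} + \frac{3727}{5913}}{-21} = - \frac{\left(-3756\right) \frac{1}{8575} + 3727 \cdot \frac{1}{5913}}{21} = - \frac{- \frac{3756}{8575} + \frac{3727}{5913}}{21} = \left(- \frac{1}{21}\right) \frac{9749797}{50703975} = - \frac{9749797}{1064783475}$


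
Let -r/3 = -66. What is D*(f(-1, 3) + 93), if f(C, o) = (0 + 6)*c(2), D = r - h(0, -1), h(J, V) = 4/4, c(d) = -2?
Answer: 15957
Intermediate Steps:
r = 198 (r = -3*(-66) = 198)
h(J, V) = 1 (h(J, V) = 4*(1/4) = 1)
D = 197 (D = 198 - 1*1 = 198 - 1 = 197)
f(C, o) = -12 (f(C, o) = (0 + 6)*(-2) = 6*(-2) = -12)
D*(f(-1, 3) + 93) = 197*(-12 + 93) = 197*81 = 15957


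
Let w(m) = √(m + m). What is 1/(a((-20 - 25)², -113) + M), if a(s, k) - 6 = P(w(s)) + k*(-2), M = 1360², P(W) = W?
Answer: 924916/1710939212087 - 45*√2/3421878424174 ≈ 5.4057e-7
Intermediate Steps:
w(m) = √2*√m (w(m) = √(2*m) = √2*√m)
M = 1849600
a(s, k) = 6 - 2*k + √2*√s (a(s, k) = 6 + (√2*√s + k*(-2)) = 6 + (√2*√s - 2*k) = 6 + (-2*k + √2*√s) = 6 - 2*k + √2*√s)
1/(a((-20 - 25)², -113) + M) = 1/((6 - 2*(-113) + √2*√((-20 - 25)²)) + 1849600) = 1/((6 + 226 + √2*√((-45)²)) + 1849600) = 1/((6 + 226 + √2*√2025) + 1849600) = 1/((6 + 226 + √2*45) + 1849600) = 1/((6 + 226 + 45*√2) + 1849600) = 1/((232 + 45*√2) + 1849600) = 1/(1849832 + 45*√2)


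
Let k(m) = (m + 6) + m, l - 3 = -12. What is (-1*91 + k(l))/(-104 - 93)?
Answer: 103/197 ≈ 0.52284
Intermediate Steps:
l = -9 (l = 3 - 12 = -9)
k(m) = 6 + 2*m (k(m) = (6 + m) + m = 6 + 2*m)
(-1*91 + k(l))/(-104 - 93) = (-1*91 + (6 + 2*(-9)))/(-104 - 93) = (-91 + (6 - 18))/(-197) = -(-91 - 12)/197 = -1/197*(-103) = 103/197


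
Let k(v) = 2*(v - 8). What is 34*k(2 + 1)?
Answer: -340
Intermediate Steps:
k(v) = -16 + 2*v (k(v) = 2*(-8 + v) = -16 + 2*v)
34*k(2 + 1) = 34*(-16 + 2*(2 + 1)) = 34*(-16 + 2*3) = 34*(-16 + 6) = 34*(-10) = -340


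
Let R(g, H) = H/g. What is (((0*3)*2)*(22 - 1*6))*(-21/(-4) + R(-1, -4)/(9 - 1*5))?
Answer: 0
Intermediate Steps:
(((0*3)*2)*(22 - 1*6))*(-21/(-4) + R(-1, -4)/(9 - 1*5)) = (((0*3)*2)*(22 - 1*6))*(-21/(-4) + (-4/(-1))/(9 - 1*5)) = ((0*2)*(22 - 6))*(-21*(-1/4) + (-4*(-1))/(9 - 5)) = (0*16)*(21/4 + 4/4) = 0*(21/4 + 4*(1/4)) = 0*(21/4 + 1) = 0*(25/4) = 0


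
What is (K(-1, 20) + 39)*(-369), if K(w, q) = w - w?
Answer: -14391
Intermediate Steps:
K(w, q) = 0
(K(-1, 20) + 39)*(-369) = (0 + 39)*(-369) = 39*(-369) = -14391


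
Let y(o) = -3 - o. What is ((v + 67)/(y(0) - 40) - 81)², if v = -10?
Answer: 12531600/1849 ≈ 6777.5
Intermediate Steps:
((v + 67)/(y(0) - 40) - 81)² = ((-10 + 67)/((-3 - 1*0) - 40) - 81)² = (57/((-3 + 0) - 40) - 81)² = (57/(-3 - 40) - 81)² = (57/(-43) - 81)² = (57*(-1/43) - 81)² = (-57/43 - 81)² = (-3540/43)² = 12531600/1849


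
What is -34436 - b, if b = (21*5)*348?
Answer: -70976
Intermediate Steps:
b = 36540 (b = 105*348 = 36540)
-34436 - b = -34436 - 1*36540 = -34436 - 36540 = -70976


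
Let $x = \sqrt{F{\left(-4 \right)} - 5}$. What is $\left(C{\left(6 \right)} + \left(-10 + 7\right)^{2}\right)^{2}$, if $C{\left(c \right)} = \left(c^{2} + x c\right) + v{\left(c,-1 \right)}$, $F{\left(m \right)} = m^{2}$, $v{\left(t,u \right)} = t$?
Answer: $2997 + 612 \sqrt{11} \approx 5026.8$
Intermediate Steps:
$x = \sqrt{11}$ ($x = \sqrt{\left(-4\right)^{2} - 5} = \sqrt{16 - 5} = \sqrt{11} \approx 3.3166$)
$C{\left(c \right)} = c + c^{2} + c \sqrt{11}$ ($C{\left(c \right)} = \left(c^{2} + \sqrt{11} c\right) + c = \left(c^{2} + c \sqrt{11}\right) + c = c + c^{2} + c \sqrt{11}$)
$\left(C{\left(6 \right)} + \left(-10 + 7\right)^{2}\right)^{2} = \left(6 \left(1 + 6 + \sqrt{11}\right) + \left(-10 + 7\right)^{2}\right)^{2} = \left(6 \left(7 + \sqrt{11}\right) + \left(-3\right)^{2}\right)^{2} = \left(\left(42 + 6 \sqrt{11}\right) + 9\right)^{2} = \left(51 + 6 \sqrt{11}\right)^{2}$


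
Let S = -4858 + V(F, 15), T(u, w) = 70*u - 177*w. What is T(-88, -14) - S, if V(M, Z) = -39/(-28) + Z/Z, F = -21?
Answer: 32861/28 ≈ 1173.6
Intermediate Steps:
V(M, Z) = 67/28 (V(M, Z) = -39*(-1/28) + 1 = 39/28 + 1 = 67/28)
T(u, w) = -177*w + 70*u
S = -135957/28 (S = -4858 + 67/28 = -135957/28 ≈ -4855.6)
T(-88, -14) - S = (-177*(-14) + 70*(-88)) - 1*(-135957/28) = (2478 - 6160) + 135957/28 = -3682 + 135957/28 = 32861/28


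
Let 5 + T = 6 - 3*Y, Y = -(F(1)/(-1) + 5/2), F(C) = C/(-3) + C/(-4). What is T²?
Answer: 1681/16 ≈ 105.06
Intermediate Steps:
F(C) = -7*C/12 (F(C) = C*(-⅓) + C*(-¼) = -C/3 - C/4 = -7*C/12)
Y = -37/12 (Y = -(-7/12*1/(-1) + 5/2) = -(-7/12*(-1) + 5*(½)) = -(7/12 + 5/2) = -1*37/12 = -37/12 ≈ -3.0833)
T = 41/4 (T = -5 + (6 - 3*(-37/12)) = -5 + (6 + 37/4) = -5 + 61/4 = 41/4 ≈ 10.250)
T² = (41/4)² = 1681/16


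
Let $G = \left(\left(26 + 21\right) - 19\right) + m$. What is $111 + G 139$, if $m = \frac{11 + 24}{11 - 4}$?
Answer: $4698$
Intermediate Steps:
$m = 5$ ($m = \frac{35}{7} = 35 \cdot \frac{1}{7} = 5$)
$G = 33$ ($G = \left(\left(26 + 21\right) - 19\right) + 5 = \left(47 - 19\right) + 5 = 28 + 5 = 33$)
$111 + G 139 = 111 + 33 \cdot 139 = 111 + 4587 = 4698$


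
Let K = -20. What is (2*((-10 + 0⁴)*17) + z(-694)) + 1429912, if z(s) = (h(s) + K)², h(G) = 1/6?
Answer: 51478753/36 ≈ 1.4300e+6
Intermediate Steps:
h(G) = ⅙
z(s) = 14161/36 (z(s) = (⅙ - 20)² = (-119/6)² = 14161/36)
(2*((-10 + 0⁴)*17) + z(-694)) + 1429912 = (2*((-10 + 0⁴)*17) + 14161/36) + 1429912 = (2*((-10 + 0)*17) + 14161/36) + 1429912 = (2*(-10*17) + 14161/36) + 1429912 = (2*(-170) + 14161/36) + 1429912 = (-340 + 14161/36) + 1429912 = 1921/36 + 1429912 = 51478753/36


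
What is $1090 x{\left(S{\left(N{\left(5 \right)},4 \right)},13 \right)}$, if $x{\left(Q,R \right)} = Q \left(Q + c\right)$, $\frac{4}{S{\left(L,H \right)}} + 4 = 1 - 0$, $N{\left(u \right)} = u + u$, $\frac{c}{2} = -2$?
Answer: $\frac{69760}{9} \approx 7751.1$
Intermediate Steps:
$c = -4$ ($c = 2 \left(-2\right) = -4$)
$N{\left(u \right)} = 2 u$
$S{\left(L,H \right)} = - \frac{4}{3}$ ($S{\left(L,H \right)} = \frac{4}{-4 + \left(1 - 0\right)} = \frac{4}{-4 + \left(1 + 0\right)} = \frac{4}{-4 + 1} = \frac{4}{-3} = 4 \left(- \frac{1}{3}\right) = - \frac{4}{3}$)
$x{\left(Q,R \right)} = Q \left(-4 + Q\right)$ ($x{\left(Q,R \right)} = Q \left(Q - 4\right) = Q \left(-4 + Q\right)$)
$1090 x{\left(S{\left(N{\left(5 \right)},4 \right)},13 \right)} = 1090 \left(- \frac{4 \left(-4 - \frac{4}{3}\right)}{3}\right) = 1090 \left(\left(- \frac{4}{3}\right) \left(- \frac{16}{3}\right)\right) = 1090 \cdot \frac{64}{9} = \frac{69760}{9}$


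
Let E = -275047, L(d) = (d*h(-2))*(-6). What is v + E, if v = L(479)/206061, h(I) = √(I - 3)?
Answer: -275047 - 958*I*√5/68687 ≈ -2.7505e+5 - 0.031187*I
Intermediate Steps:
h(I) = √(-3 + I)
L(d) = -6*I*d*√5 (L(d) = (d*√(-3 - 2))*(-6) = (d*√(-5))*(-6) = (d*(I*√5))*(-6) = (I*d*√5)*(-6) = -6*I*d*√5)
v = -958*I*√5/68687 (v = -6*I*479*√5/206061 = -2874*I*√5*(1/206061) = -958*I*√5/68687 ≈ -0.031187*I)
v + E = -958*I*√5/68687 - 275047 = -275047 - 958*I*√5/68687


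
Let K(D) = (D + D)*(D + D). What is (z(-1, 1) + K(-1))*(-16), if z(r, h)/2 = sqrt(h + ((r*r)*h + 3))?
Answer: -64 - 32*sqrt(5) ≈ -135.55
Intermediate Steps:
K(D) = 4*D**2 (K(D) = (2*D)*(2*D) = 4*D**2)
z(r, h) = 2*sqrt(3 + h + h*r**2) (z(r, h) = 2*sqrt(h + ((r*r)*h + 3)) = 2*sqrt(h + (r**2*h + 3)) = 2*sqrt(h + (h*r**2 + 3)) = 2*sqrt(h + (3 + h*r**2)) = 2*sqrt(3 + h + h*r**2))
(z(-1, 1) + K(-1))*(-16) = (2*sqrt(3 + 1 + 1*(-1)**2) + 4*(-1)**2)*(-16) = (2*sqrt(3 + 1 + 1*1) + 4*1)*(-16) = (2*sqrt(3 + 1 + 1) + 4)*(-16) = (2*sqrt(5) + 4)*(-16) = (4 + 2*sqrt(5))*(-16) = -64 - 32*sqrt(5)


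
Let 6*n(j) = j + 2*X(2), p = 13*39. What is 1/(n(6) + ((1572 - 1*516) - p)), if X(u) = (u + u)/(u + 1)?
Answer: 9/4954 ≈ 0.0018167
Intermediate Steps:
p = 507
X(u) = 2*u/(1 + u) (X(u) = (2*u)/(1 + u) = 2*u/(1 + u))
n(j) = 4/9 + j/6 (n(j) = (j + 2*(2*2/(1 + 2)))/6 = (j + 2*(2*2/3))/6 = (j + 2*(2*2*(⅓)))/6 = (j + 2*(4/3))/6 = (j + 8/3)/6 = (8/3 + j)/6 = 4/9 + j/6)
1/(n(6) + ((1572 - 1*516) - p)) = 1/((4/9 + (⅙)*6) + ((1572 - 1*516) - 1*507)) = 1/((4/9 + 1) + ((1572 - 516) - 507)) = 1/(13/9 + (1056 - 507)) = 1/(13/9 + 549) = 1/(4954/9) = 9/4954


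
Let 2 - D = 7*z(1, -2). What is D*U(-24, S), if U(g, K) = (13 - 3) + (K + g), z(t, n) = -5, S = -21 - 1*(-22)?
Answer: -481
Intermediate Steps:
S = 1 (S = -21 + 22 = 1)
D = 37 (D = 2 - 7*(-5) = 2 - 1*(-35) = 2 + 35 = 37)
U(g, K) = 10 + K + g (U(g, K) = 10 + (K + g) = 10 + K + g)
D*U(-24, S) = 37*(10 + 1 - 24) = 37*(-13) = -481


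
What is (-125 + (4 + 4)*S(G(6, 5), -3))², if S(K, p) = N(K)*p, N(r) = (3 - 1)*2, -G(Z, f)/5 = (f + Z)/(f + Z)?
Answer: 48841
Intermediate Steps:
G(Z, f) = -5 (G(Z, f) = -5*(f + Z)/(f + Z) = -5*(Z + f)/(Z + f) = -5*1 = -5)
N(r) = 4 (N(r) = 2*2 = 4)
S(K, p) = 4*p
(-125 + (4 + 4)*S(G(6, 5), -3))² = (-125 + (4 + 4)*(4*(-3)))² = (-125 + 8*(-12))² = (-125 - 96)² = (-221)² = 48841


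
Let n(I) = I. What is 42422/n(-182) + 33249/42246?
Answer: -297684749/1281462 ≈ -232.30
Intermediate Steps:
42422/n(-182) + 33249/42246 = 42422/(-182) + 33249/42246 = 42422*(-1/182) + 33249*(1/42246) = -21211/91 + 11083/14082 = -297684749/1281462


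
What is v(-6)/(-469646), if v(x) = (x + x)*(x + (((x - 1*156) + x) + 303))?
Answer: 18/5461 ≈ 0.0032961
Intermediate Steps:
v(x) = 2*x*(147 + 3*x) (v(x) = (2*x)*(x + (((x - 156) + x) + 303)) = (2*x)*(x + (((-156 + x) + x) + 303)) = (2*x)*(x + ((-156 + 2*x) + 303)) = (2*x)*(x + (147 + 2*x)) = (2*x)*(147 + 3*x) = 2*x*(147 + 3*x))
v(-6)/(-469646) = (6*(-6)*(49 - 6))/(-469646) = (6*(-6)*43)*(-1/469646) = -1548*(-1/469646) = 18/5461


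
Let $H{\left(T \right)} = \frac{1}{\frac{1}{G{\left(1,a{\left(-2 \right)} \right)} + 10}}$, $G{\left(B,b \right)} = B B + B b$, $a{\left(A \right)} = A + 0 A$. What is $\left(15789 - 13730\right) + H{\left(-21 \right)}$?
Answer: $2068$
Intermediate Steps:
$a{\left(A \right)} = A$ ($a{\left(A \right)} = A + 0 = A$)
$G{\left(B,b \right)} = B^{2} + B b$
$H{\left(T \right)} = 9$ ($H{\left(T \right)} = \frac{1}{\frac{1}{1 \left(1 - 2\right) + 10}} = \frac{1}{\frac{1}{1 \left(-1\right) + 10}} = \frac{1}{\frac{1}{-1 + 10}} = \frac{1}{\frac{1}{9}} = 9$)
$\left(15789 - 13730\right) + H{\left(-21 \right)} = \left(15789 - 13730\right) + 9 = 2059 + 9 = 2068$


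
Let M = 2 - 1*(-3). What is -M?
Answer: -5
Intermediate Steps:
M = 5 (M = 2 + 3 = 5)
-M = -1*5 = -5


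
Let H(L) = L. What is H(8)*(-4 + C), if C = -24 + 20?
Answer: -64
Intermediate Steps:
C = -4
H(8)*(-4 + C) = 8*(-4 - 4) = 8*(-8) = -64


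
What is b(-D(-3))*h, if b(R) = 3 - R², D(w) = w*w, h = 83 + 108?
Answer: -14898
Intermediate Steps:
h = 191
D(w) = w²
b(-D(-3))*h = (3 - (-1*(-3)²)²)*191 = (3 - (-1*9)²)*191 = (3 - 1*(-9)²)*191 = (3 - 1*81)*191 = (3 - 81)*191 = -78*191 = -14898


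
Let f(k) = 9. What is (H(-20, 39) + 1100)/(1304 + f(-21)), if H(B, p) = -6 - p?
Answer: 1055/1313 ≈ 0.80350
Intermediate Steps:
(H(-20, 39) + 1100)/(1304 + f(-21)) = ((-6 - 1*39) + 1100)/(1304 + 9) = ((-6 - 39) + 1100)/1313 = (-45 + 1100)*(1/1313) = 1055*(1/1313) = 1055/1313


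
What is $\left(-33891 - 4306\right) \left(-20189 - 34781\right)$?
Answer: $2099689090$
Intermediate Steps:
$\left(-33891 - 4306\right) \left(-20189 - 34781\right) = \left(-38197\right) \left(-54970\right) = 2099689090$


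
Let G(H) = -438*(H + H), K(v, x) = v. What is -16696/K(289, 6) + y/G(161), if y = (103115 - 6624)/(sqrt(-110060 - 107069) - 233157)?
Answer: -42669720042499481475/738593059332876104 + 96491*I*sqrt(217129)/7667055979234008 ≈ -57.772 + 5.8643e-9*I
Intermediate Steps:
G(H) = -876*H
y = 96491/(-233157 + I*sqrt(217129)) (y = 96491/(sqrt(-217129) - 233157) = 96491/(I*sqrt(217129) - 233157) = 96491/(-233157 + I*sqrt(217129)) ≈ -0.41384 - 0.00082708*I)
-16696/K(289, 6) + y/G(161) = -16696/289 + (-22497552087/54362403778 - 96491*I*sqrt(217129)/54362403778)/((-876*161)) = -16696*1/289 + (-22497552087/54362403778 - 96491*I*sqrt(217129)/54362403778)/(-141036) = -16696/289 + (-22497552087/54362403778 - 96491*I*sqrt(217129)/54362403778)*(-1/141036) = -16696/289 + (7499184029/2555685326411336 + 96491*I*sqrt(217129)/7667055979234008) = -42669720042499481475/738593059332876104 + 96491*I*sqrt(217129)/7667055979234008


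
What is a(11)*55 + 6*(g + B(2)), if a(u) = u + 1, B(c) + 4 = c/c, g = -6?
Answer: 606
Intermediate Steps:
B(c) = -3 (B(c) = -4 + c/c = -4 + 1 = -3)
a(u) = 1 + u
a(11)*55 + 6*(g + B(2)) = (1 + 11)*55 + 6*(-6 - 3) = 12*55 + 6*(-9) = 660 - 54 = 606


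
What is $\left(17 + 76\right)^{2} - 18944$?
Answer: $-10295$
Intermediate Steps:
$\left(17 + 76\right)^{2} - 18944 = 93^{2} - 18944 = 8649 - 18944 = -10295$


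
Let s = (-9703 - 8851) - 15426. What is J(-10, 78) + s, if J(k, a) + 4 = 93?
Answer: -33891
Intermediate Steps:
J(k, a) = 89 (J(k, a) = -4 + 93 = 89)
s = -33980 (s = -18554 - 15426 = -33980)
J(-10, 78) + s = 89 - 33980 = -33891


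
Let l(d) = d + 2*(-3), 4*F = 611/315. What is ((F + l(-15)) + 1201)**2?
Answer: 2212391482921/1587600 ≈ 1.3935e+6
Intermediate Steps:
F = 611/1260 (F = (611/315)/4 = (611*(1/315))/4 = (1/4)*(611/315) = 611/1260 ≈ 0.48492)
l(d) = -6 + d (l(d) = d - 6 = -6 + d)
((F + l(-15)) + 1201)**2 = ((611/1260 + (-6 - 15)) + 1201)**2 = ((611/1260 - 21) + 1201)**2 = (-25849/1260 + 1201)**2 = (1487411/1260)**2 = 2212391482921/1587600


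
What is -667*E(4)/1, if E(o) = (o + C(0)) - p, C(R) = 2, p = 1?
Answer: -3335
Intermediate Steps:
E(o) = 1 + o (E(o) = (o + 2) - 1*1 = (2 + o) - 1 = 1 + o)
-667*E(4)/1 = -667*(1 + 4)/1 = -3335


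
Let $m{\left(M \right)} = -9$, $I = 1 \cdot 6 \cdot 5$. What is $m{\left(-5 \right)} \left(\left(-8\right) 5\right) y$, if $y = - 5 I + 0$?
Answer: $-54000$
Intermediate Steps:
$I = 30$ ($I = 6 \cdot 5 = 30$)
$y = -150$ ($y = \left(-5\right) 30 + 0 = -150 + 0 = -150$)
$m{\left(-5 \right)} \left(\left(-8\right) 5\right) y = - 9 \left(\left(-8\right) 5\right) \left(-150\right) = \left(-9\right) \left(-40\right) \left(-150\right) = 360 \left(-150\right) = -54000$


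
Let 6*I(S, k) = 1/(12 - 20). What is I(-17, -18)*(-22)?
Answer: 11/24 ≈ 0.45833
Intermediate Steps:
I(S, k) = -1/48 (I(S, k) = 1/(6*(12 - 20)) = (1/6)/(-8) = (1/6)*(-1/8) = -1/48)
I(-17, -18)*(-22) = -1/48*(-22) = 11/24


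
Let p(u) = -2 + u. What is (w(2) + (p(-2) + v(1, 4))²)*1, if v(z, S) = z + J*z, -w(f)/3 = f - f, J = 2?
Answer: 1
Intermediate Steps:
w(f) = 0 (w(f) = -3*(f - f) = -3*0 = 0)
v(z, S) = 3*z (v(z, S) = z + 2*z = 3*z)
(w(2) + (p(-2) + v(1, 4))²)*1 = (0 + ((-2 - 2) + 3*1)²)*1 = (0 + (-4 + 3)²)*1 = (0 + (-1)²)*1 = (0 + 1)*1 = 1*1 = 1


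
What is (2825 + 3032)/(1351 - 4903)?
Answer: -5857/3552 ≈ -1.6489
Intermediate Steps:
(2825 + 3032)/(1351 - 4903) = 5857/(-3552) = 5857*(-1/3552) = -5857/3552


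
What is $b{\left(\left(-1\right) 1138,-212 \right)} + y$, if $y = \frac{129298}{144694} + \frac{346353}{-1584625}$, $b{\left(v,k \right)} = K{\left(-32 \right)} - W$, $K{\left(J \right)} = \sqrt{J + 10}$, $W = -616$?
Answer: $\frac{10099627369162}{16377552125} + i \sqrt{22} \approx 616.67 + 4.6904 i$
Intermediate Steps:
$K{\left(J \right)} = \sqrt{10 + J}$
$b{\left(v,k \right)} = 616 + i \sqrt{22}$ ($b{\left(v,k \right)} = \sqrt{10 - 32} - -616 = \sqrt{-22} + 616 = i \sqrt{22} + 616 = 616 + i \sqrt{22}$)
$y = \frac{11055260162}{16377552125}$ ($y = 129298 \cdot \frac{1}{144694} + 346353 \left(- \frac{1}{1584625}\right) = \frac{64649}{72347} - \frac{49479}{226375} = \frac{11055260162}{16377552125} \approx 0.67502$)
$b{\left(\left(-1\right) 1138,-212 \right)} + y = \left(616 + i \sqrt{22}\right) + \frac{11055260162}{16377552125} = \frac{10099627369162}{16377552125} + i \sqrt{22}$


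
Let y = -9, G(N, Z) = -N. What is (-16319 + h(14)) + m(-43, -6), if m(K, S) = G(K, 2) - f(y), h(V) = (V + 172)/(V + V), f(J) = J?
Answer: -227645/14 ≈ -16260.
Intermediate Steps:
h(V) = (172 + V)/(2*V) (h(V) = (172 + V)/((2*V)) = (172 + V)*(1/(2*V)) = (172 + V)/(2*V))
m(K, S) = 9 - K (m(K, S) = -K - 1*(-9) = -K + 9 = 9 - K)
(-16319 + h(14)) + m(-43, -6) = (-16319 + (½)*(172 + 14)/14) + (9 - 1*(-43)) = (-16319 + (½)*(1/14)*186) + (9 + 43) = (-16319 + 93/14) + 52 = -228373/14 + 52 = -227645/14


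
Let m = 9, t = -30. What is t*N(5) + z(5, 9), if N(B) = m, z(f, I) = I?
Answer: -261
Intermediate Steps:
N(B) = 9
t*N(5) + z(5, 9) = -30*9 + 9 = -270 + 9 = -261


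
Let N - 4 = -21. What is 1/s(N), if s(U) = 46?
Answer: 1/46 ≈ 0.021739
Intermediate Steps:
N = -17 (N = 4 - 21 = -17)
1/s(N) = 1/46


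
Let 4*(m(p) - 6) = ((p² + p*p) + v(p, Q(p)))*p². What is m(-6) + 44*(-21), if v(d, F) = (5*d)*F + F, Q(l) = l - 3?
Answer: 2079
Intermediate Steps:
Q(l) = -3 + l
v(d, F) = F + 5*F*d (v(d, F) = 5*F*d + F = F + 5*F*d)
m(p) = 6 + p²*(2*p² + (1 + 5*p)*(-3 + p))/4 (m(p) = 6 + (((p² + p*p) + (-3 + p)*(1 + 5*p))*p²)/4 = 6 + (((p² + p²) + (1 + 5*p)*(-3 + p))*p²)/4 = 6 + ((2*p² + (1 + 5*p)*(-3 + p))*p²)/4 = 6 + (p²*(2*p² + (1 + 5*p)*(-3 + p)))/4 = 6 + p²*(2*p² + (1 + 5*p)*(-3 + p))/4)
m(-6) + 44*(-21) = (6 - 7/2*(-6)³ - ¾*(-6)² + (7/4)*(-6)⁴) + 44*(-21) = (6 - 7/2*(-216) - ¾*36 + (7/4)*1296) - 924 = (6 + 756 - 27 + 2268) - 924 = 3003 - 924 = 2079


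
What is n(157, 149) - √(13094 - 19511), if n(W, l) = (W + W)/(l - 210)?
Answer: -314/61 - 3*I*√713 ≈ -5.1475 - 80.106*I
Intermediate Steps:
n(W, l) = 2*W/(-210 + l) (n(W, l) = (2*W)/(-210 + l) = 2*W/(-210 + l))
n(157, 149) - √(13094 - 19511) = 2*157/(-210 + 149) - √(13094 - 19511) = 2*157/(-61) - √(-6417) = 2*157*(-1/61) - 3*I*√713 = -314/61 - 3*I*√713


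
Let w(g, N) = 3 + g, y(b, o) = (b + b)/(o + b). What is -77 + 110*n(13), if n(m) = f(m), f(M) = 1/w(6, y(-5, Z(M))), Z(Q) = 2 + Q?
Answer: -583/9 ≈ -64.778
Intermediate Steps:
y(b, o) = 2*b/(b + o) (y(b, o) = (2*b)/(b + o) = 2*b/(b + o))
f(M) = 1/9 (f(M) = 1/(3 + 6) = 1/9)
n(m) = 1/9
-77 + 110*n(13) = -77 + 110*(1/9) = -77 + 110/9 = -583/9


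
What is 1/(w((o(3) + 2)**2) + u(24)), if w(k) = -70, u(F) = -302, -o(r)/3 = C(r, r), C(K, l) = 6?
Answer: -1/372 ≈ -0.0026882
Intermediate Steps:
o(r) = -18 (o(r) = -3*6 = -18)
1/(w((o(3) + 2)**2) + u(24)) = 1/(-70 - 302) = 1/(-372) = -1/372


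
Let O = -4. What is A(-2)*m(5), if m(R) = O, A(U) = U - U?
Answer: 0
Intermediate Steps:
A(U) = 0
m(R) = -4
A(-2)*m(5) = 0*(-4) = 0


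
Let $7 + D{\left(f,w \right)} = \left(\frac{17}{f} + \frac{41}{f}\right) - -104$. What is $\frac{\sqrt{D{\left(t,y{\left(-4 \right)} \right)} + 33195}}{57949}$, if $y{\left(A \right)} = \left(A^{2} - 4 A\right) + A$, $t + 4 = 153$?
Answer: $\frac{3 \sqrt{82124926}}{8634401} \approx 0.0031487$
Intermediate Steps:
$t = 149$ ($t = -4 + 153 = 149$)
$y{\left(A \right)} = A^{2} - 3 A$
$D{\left(f,w \right)} = 97 + \frac{58}{f}$ ($D{\left(f,w \right)} = -7 + \left(\left(\frac{17}{f} + \frac{41}{f}\right) - -104\right) = -7 + \left(\frac{58}{f} + 104\right) = -7 + \left(104 + \frac{58}{f}\right) = 97 + \frac{58}{f}$)
$\frac{\sqrt{D{\left(t,y{\left(-4 \right)} \right)} + 33195}}{57949} = \frac{\sqrt{\left(97 + \frac{58}{149}\right) + 33195}}{57949} = \sqrt{\left(97 + 58 \cdot \frac{1}{149}\right) + 33195} \cdot \frac{1}{57949} = \sqrt{\left(97 + \frac{58}{149}\right) + 33195} \cdot \frac{1}{57949} = \sqrt{\frac{14511}{149} + 33195} \cdot \frac{1}{57949} = \sqrt{\frac{4960566}{149}} \cdot \frac{1}{57949} = \frac{3 \sqrt{82124926}}{149} \cdot \frac{1}{57949} = \frac{3 \sqrt{82124926}}{8634401}$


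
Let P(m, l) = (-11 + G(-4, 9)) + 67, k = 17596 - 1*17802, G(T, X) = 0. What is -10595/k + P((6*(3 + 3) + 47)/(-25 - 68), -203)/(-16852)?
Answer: 44633851/867878 ≈ 51.429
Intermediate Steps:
k = -206 (k = 17596 - 17802 = -206)
P(m, l) = 56 (P(m, l) = (-11 + 0) + 67 = -11 + 67 = 56)
-10595/k + P((6*(3 + 3) + 47)/(-25 - 68), -203)/(-16852) = -10595/(-206) + 56/(-16852) = -10595*(-1/206) + 56*(-1/16852) = 10595/206 - 14/4213 = 44633851/867878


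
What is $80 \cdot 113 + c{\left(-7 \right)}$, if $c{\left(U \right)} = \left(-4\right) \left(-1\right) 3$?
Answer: $9052$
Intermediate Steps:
$c{\left(U \right)} = 12$ ($c{\left(U \right)} = 4 \cdot 3 = 12$)
$80 \cdot 113 + c{\left(-7 \right)} = 80 \cdot 113 + 12 = 9040 + 12 = 9052$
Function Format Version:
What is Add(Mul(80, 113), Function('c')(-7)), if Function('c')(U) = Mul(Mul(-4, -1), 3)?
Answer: 9052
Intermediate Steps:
Function('c')(U) = 12 (Function('c')(U) = Mul(4, 3) = 12)
Add(Mul(80, 113), Function('c')(-7)) = Add(Mul(80, 113), 12) = Add(9040, 12) = 9052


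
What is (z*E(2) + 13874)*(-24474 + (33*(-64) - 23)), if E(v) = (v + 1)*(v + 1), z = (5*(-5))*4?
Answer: -345225166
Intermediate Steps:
z = -100 (z = -25*4 = -100)
E(v) = (1 + v)**2 (E(v) = (1 + v)*(1 + v) = (1 + v)**2)
(z*E(2) + 13874)*(-24474 + (33*(-64) - 23)) = (-100*(1 + 2)**2 + 13874)*(-24474 + (33*(-64) - 23)) = (-100*3**2 + 13874)*(-24474 + (-2112 - 23)) = (-100*9 + 13874)*(-24474 - 2135) = (-900 + 13874)*(-26609) = 12974*(-26609) = -345225166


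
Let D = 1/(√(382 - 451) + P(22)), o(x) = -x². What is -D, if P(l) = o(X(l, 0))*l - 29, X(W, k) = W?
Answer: 3559/37999466 + I*√69/113998398 ≈ 9.3659e-5 + 7.2866e-8*I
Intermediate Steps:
P(l) = -29 - l³ (P(l) = (-l²)*l - 29 = -l³ - 29 = -29 - l³)
D = 1/(-10677 + I*√69) (D = 1/(√(382 - 451) + (-29 - 1*22³)) = 1/(√(-69) + (-29 - 1*10648)) = 1/(I*√69 + (-29 - 10648)) = 1/(I*√69 - 10677) = 1/(-10677 + I*√69) ≈ -9.3659e-5 - 7.29e-8*I)
-D = -(-3559/37999466 - I*√69/113998398) = 3559/37999466 + I*√69/113998398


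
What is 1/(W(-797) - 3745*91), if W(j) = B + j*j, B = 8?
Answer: 1/294422 ≈ 3.3965e-6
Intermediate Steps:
W(j) = 8 + j**2 (W(j) = 8 + j*j = 8 + j**2)
1/(W(-797) - 3745*91) = 1/((8 + (-797)**2) - 3745*91) = 1/((8 + 635209) - 340795) = 1/(635217 - 340795) = 1/294422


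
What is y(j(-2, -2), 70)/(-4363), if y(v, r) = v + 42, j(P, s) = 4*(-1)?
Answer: -38/4363 ≈ -0.0087096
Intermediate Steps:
j(P, s) = -4
y(v, r) = 42 + v
y(j(-2, -2), 70)/(-4363) = (42 - 4)/(-4363) = 38*(-1/4363) = -38/4363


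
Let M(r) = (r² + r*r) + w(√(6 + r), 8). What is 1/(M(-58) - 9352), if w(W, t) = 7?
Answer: -1/2617 ≈ -0.00038212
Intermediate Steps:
M(r) = 7 + 2*r² (M(r) = (r² + r*r) + 7 = (r² + r²) + 7 = 2*r² + 7 = 7 + 2*r²)
1/(M(-58) - 9352) = 1/((7 + 2*(-58)²) - 9352) = 1/((7 + 2*3364) - 9352) = 1/((7 + 6728) - 9352) = 1/(6735 - 9352) = 1/(-2617) = -1/2617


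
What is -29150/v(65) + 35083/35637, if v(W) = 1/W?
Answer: -67523170667/35637 ≈ -1.8947e+6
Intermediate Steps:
-29150/v(65) + 35083/35637 = -29150/(1/65) + 35083/35637 = -29150/1/65 + 35083*(1/35637) = -29150*65 + 35083/35637 = -1894750 + 35083/35637 = -67523170667/35637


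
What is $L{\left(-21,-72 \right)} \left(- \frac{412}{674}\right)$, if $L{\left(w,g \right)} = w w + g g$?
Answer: $- \frac{1158750}{337} \approx -3438.4$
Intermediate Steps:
$L{\left(w,g \right)} = g^{2} + w^{2}$ ($L{\left(w,g \right)} = w^{2} + g^{2} = g^{2} + w^{2}$)
$L{\left(-21,-72 \right)} \left(- \frac{412}{674}\right) = \left(\left(-72\right)^{2} + \left(-21\right)^{2}\right) \left(- \frac{412}{674}\right) = \left(5184 + 441\right) \left(\left(-412\right) \frac{1}{674}\right) = 5625 \left(- \frac{206}{337}\right) = - \frac{1158750}{337}$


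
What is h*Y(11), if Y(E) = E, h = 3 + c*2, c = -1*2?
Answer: -11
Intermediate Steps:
c = -2
h = -1 (h = 3 - 2*2 = 3 - 4 = -1)
h*Y(11) = -1*11 = -11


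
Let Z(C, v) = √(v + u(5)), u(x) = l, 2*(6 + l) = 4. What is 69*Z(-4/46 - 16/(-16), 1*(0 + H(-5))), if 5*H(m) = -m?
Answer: 69*I*√3 ≈ 119.51*I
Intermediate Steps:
l = -4 (l = -6 + (½)*4 = -6 + 2 = -4)
u(x) = -4
H(m) = -m/5 (H(m) = (-m)/5 = -m/5)
Z(C, v) = √(-4 + v) (Z(C, v) = √(v - 4) = √(-4 + v))
69*Z(-4/46 - 16/(-16), 1*(0 + H(-5))) = 69*√(-4 + 1*(0 - ⅕*(-5))) = 69*√(-4 + 1*(0 + 1)) = 69*√(-4 + 1*1) = 69*√(-4 + 1) = 69*√(-3) = 69*(I*√3) = 69*I*√3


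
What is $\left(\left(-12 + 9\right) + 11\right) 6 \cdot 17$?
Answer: $816$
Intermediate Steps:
$\left(\left(-12 + 9\right) + 11\right) 6 \cdot 17 = \left(-3 + 11\right) 6 \cdot 17 = 8 \cdot 6 \cdot 17 = 48 \cdot 17 = 816$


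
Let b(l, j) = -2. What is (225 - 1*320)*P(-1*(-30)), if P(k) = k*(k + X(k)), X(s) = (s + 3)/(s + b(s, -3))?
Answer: -1244025/14 ≈ -88859.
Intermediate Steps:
X(s) = (3 + s)/(-2 + s) (X(s) = (s + 3)/(s - 2) = (3 + s)/(-2 + s))
P(k) = k*(k + (3 + k)/(-2 + k))
(225 - 1*320)*P(-1*(-30)) = (225 - 1*320)*((-1*(-30))*(3 + (-1*(-30))**2 - (-1)*(-30))/(-2 - 1*(-30))) = (225 - 320)*(30*(3 + 30**2 - 1*30)/(-2 + 30)) = -2850*(3 + 900 - 30)/28 = -2850*873/28 = -95*13095/14 = -1244025/14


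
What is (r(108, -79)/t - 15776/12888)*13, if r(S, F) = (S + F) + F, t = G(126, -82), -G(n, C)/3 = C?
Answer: -1225601/66051 ≈ -18.555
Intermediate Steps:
G(n, C) = -3*C
t = 246 (t = -3*(-82) = 246)
r(S, F) = S + 2*F (r(S, F) = (F + S) + F = S + 2*F)
(r(108, -79)/t - 15776/12888)*13 = ((108 + 2*(-79))/246 - 15776/12888)*13 = ((108 - 158)*(1/246) - 15776*1/12888)*13 = (-50*1/246 - 1972/1611)*13 = (-25/123 - 1972/1611)*13 = -94277/66051*13 = -1225601/66051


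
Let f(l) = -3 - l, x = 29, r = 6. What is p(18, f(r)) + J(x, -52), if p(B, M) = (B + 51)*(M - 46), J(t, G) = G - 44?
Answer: -3891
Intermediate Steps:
J(t, G) = -44 + G
p(B, M) = (-46 + M)*(51 + B) (p(B, M) = (51 + B)*(-46 + M) = (-46 + M)*(51 + B))
p(18, f(r)) + J(x, -52) = (-2346 - 46*18 + 51*(-3 - 1*6) + 18*(-3 - 1*6)) + (-44 - 52) = (-2346 - 828 + 51*(-3 - 6) + 18*(-3 - 6)) - 96 = (-2346 - 828 + 51*(-9) + 18*(-9)) - 96 = (-2346 - 828 - 459 - 162) - 96 = -3795 - 96 = -3891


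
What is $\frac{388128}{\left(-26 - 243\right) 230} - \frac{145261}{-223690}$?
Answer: $- \frac{1556661085}{276794006} \approx -5.6239$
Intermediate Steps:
$\frac{388128}{\left(-26 - 243\right) 230} - \frac{145261}{-223690} = \frac{388128}{\left(-269\right) 230} - - \frac{145261}{223690} = \frac{388128}{-61870} + \frac{145261}{223690} = 388128 \left(- \frac{1}{61870}\right) + \frac{145261}{223690} = - \frac{194064}{30935} + \frac{145261}{223690} = - \frac{1556661085}{276794006}$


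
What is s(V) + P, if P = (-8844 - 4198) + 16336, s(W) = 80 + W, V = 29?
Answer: 3403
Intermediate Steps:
P = 3294 (P = -13042 + 16336 = 3294)
s(V) + P = (80 + 29) + 3294 = 109 + 3294 = 3403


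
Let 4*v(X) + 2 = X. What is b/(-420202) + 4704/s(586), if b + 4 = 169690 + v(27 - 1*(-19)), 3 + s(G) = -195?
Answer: -335038369/13866666 ≈ -24.161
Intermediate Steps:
s(G) = -198 (s(G) = -3 - 195 = -198)
v(X) = -1/2 + X/4
b = 169697 (b = -4 + (169690 + (-1/2 + (27 - 1*(-19))/4)) = -4 + (169690 + (-1/2 + (27 + 19)/4)) = -4 + (169690 + (-1/2 + (1/4)*46)) = -4 + (169690 + (-1/2 + 23/2)) = -4 + (169690 + 11) = -4 + 169701 = 169697)
b/(-420202) + 4704/s(586) = 169697/(-420202) + 4704/(-198) = 169697*(-1/420202) + 4704*(-1/198) = -169697/420202 - 784/33 = -335038369/13866666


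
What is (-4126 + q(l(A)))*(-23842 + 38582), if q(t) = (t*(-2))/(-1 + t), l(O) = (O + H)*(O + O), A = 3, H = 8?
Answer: -791013256/13 ≈ -6.0847e+7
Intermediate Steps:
l(O) = 2*O*(8 + O) (l(O) = (O + 8)*(O + O) = (8 + O)*(2*O) = 2*O*(8 + O))
q(t) = -2*t/(-1 + t) (q(t) = (-2*t)/(-1 + t) = -2*t/(-1 + t))
(-4126 + q(l(A)))*(-23842 + 38582) = (-4126 - 2*2*3*(8 + 3)/(-1 + 2*3*(8 + 3)))*(-23842 + 38582) = (-4126 - 2*2*3*11/(-1 + 2*3*11))*14740 = (-4126 - 2*66/(-1 + 66))*14740 = (-4126 - 2*66/65)*14740 = (-4126 - 2*66*1/65)*14740 = (-4126 - 132/65)*14740 = -268322/65*14740 = -791013256/13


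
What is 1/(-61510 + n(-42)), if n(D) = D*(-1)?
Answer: -1/61468 ≈ -1.6269e-5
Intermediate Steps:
n(D) = -D
1/(-61510 + n(-42)) = 1/(-61510 - 1*(-42)) = 1/(-61510 + 42) = 1/(-61468) = -1/61468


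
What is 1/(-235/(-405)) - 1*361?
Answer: -16886/47 ≈ -359.28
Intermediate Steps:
1/(-235/(-405)) - 1*361 = 1/(-235*(-1/405)) - 361 = 1/(47/81) - 361 = 81/47 - 361 = -16886/47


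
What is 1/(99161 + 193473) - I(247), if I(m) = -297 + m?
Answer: 14631701/292634 ≈ 50.000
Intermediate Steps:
1/(99161 + 193473) - I(247) = 1/(99161 + 193473) - (-297 + 247) = 1/292634 - 1*(-50) = 1/292634 + 50 = 14631701/292634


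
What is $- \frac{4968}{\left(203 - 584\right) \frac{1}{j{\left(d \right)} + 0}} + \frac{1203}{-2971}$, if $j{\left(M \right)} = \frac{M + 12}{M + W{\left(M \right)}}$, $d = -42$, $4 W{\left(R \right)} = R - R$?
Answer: $\frac{23530413}{2641219} \approx 8.9089$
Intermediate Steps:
$W{\left(R \right)} = 0$ ($W{\left(R \right)} = \frac{R - R}{4} = \frac{1}{4} \cdot 0 = 0$)
$j{\left(M \right)} = \frac{12 + M}{M}$ ($j{\left(M \right)} = \frac{M + 12}{M + 0} = \frac{12 + M}{M}$)
$- \frac{4968}{\left(203 - 584\right) \frac{1}{j{\left(d \right)} + 0}} + \frac{1203}{-2971} = - \frac{4968}{\left(203 - 584\right) \frac{1}{\frac{12 - 42}{-42} + 0}} + \frac{1203}{-2971} = - \frac{4968}{\left(-381\right) \frac{1}{\left(- \frac{1}{42}\right) \left(-30\right) + 0}} + 1203 \left(- \frac{1}{2971}\right) = - \frac{4968}{\left(-381\right) \frac{1}{\frac{5}{7} + 0}} - \frac{1203}{2971} = - \frac{4968}{\left(-381\right) \frac{1}{\frac{5}{7}}} - \frac{1203}{2971} = - \frac{4968}{\left(-381\right) \frac{7}{5}} - \frac{1203}{2971} = - \frac{4968}{- \frac{2667}{5}} - \frac{1203}{2971} = \left(-4968\right) \left(- \frac{5}{2667}\right) - \frac{1203}{2971} = \frac{8280}{889} - \frac{1203}{2971} = \frac{23530413}{2641219}$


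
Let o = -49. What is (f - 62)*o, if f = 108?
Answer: -2254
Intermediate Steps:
(f - 62)*o = (108 - 62)*(-49) = 46*(-49) = -2254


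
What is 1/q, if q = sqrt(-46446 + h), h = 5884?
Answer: -I*sqrt(40562)/40562 ≈ -0.0049652*I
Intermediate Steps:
q = I*sqrt(40562) (q = sqrt(-46446 + 5884) = sqrt(-40562) = I*sqrt(40562) ≈ 201.4*I)
1/q = 1/(I*sqrt(40562)) = -I*sqrt(40562)/40562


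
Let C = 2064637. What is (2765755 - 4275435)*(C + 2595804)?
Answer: -7035774568880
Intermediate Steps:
(2765755 - 4275435)*(C + 2595804) = (2765755 - 4275435)*(2064637 + 2595804) = -1509680*4660441 = -7035774568880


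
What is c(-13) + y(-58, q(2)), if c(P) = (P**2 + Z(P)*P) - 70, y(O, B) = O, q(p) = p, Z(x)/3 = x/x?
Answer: 2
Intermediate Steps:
Z(x) = 3 (Z(x) = 3*(x/x) = 3*1 = 3)
c(P) = -70 + P**2 + 3*P (c(P) = (P**2 + 3*P) - 70 = -70 + P**2 + 3*P)
c(-13) + y(-58, q(2)) = (-70 + (-13)**2 + 3*(-13)) - 58 = (-70 + 169 - 39) - 58 = 60 - 58 = 2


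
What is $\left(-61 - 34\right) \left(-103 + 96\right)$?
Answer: $665$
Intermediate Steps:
$\left(-61 - 34\right) \left(-103 + 96\right) = \left(-61 - 34\right) \left(-7\right) = \left(-95\right) \left(-7\right) = 665$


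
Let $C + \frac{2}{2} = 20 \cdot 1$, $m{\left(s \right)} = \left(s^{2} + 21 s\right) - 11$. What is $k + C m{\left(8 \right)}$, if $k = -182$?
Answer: $4017$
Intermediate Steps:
$m{\left(s \right)} = -11 + s^{2} + 21 s$
$C = 19$ ($C = -1 + 20 \cdot 1 = -1 + 20 = 19$)
$k + C m{\left(8 \right)} = -182 + 19 \left(-11 + 8^{2} + 21 \cdot 8\right) = -182 + 19 \left(-11 + 64 + 168\right) = -182 + 19 \cdot 221 = -182 + 4199 = 4017$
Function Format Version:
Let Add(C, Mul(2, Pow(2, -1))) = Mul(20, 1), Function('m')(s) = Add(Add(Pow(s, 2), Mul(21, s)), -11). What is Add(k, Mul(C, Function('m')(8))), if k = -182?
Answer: 4017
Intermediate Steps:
Function('m')(s) = Add(-11, Pow(s, 2), Mul(21, s))
C = 19 (C = Add(-1, Mul(20, 1)) = Add(-1, 20) = 19)
Add(k, Mul(C, Function('m')(8))) = Add(-182, Mul(19, Add(-11, Pow(8, 2), Mul(21, 8)))) = Add(-182, Mul(19, Add(-11, 64, 168))) = Add(-182, Mul(19, 221)) = Add(-182, 4199) = 4017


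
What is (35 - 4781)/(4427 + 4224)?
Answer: -4746/8651 ≈ -0.54861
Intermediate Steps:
(35 - 4781)/(4427 + 4224) = -4746/8651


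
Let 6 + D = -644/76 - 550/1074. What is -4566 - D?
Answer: -46433998/10203 ≈ -4551.0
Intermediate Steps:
D = -152900/10203 (D = -6 + (-644/76 - 550/1074) = -6 + (-644*1/76 - 550*1/1074) = -6 + (-161/19 - 275/537) = -6 - 91682/10203 = -152900/10203 ≈ -14.986)
-4566 - D = -4566 - 1*(-152900/10203) = -4566 + 152900/10203 = -46433998/10203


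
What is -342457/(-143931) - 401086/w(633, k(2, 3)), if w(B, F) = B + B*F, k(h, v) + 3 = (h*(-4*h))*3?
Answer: 3809304062/253078675 ≈ 15.052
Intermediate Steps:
k(h, v) = -3 - 12*h² (k(h, v) = -3 + (h*(-4*h))*3 = -3 - 4*h²*3 = -3 - 12*h²)
-342457/(-143931) - 401086/w(633, k(2, 3)) = -342457/(-143931) - 401086*1/(633*(1 + (-3 - 12*2²))) = -342457*(-1/143931) - 401086*1/(633*(1 + (-3 - 12*4))) = 342457/143931 - 401086*1/(633*(1 + (-3 - 48))) = 342457/143931 - 401086*1/(633*(1 - 51)) = 342457/143931 - 401086/(633*(-50)) = 342457/143931 - 401086/(-31650) = 342457/143931 - 401086*(-1/31650) = 342457/143931 + 200543/15825 = 3809304062/253078675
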